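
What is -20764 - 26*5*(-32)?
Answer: -16604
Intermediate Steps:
-20764 - 26*5*(-32) = -20764 - 130*(-32) = -20764 - 1*(-4160) = -20764 + 4160 = -16604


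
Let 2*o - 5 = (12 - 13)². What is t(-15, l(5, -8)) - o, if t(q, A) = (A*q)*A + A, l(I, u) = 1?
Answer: -17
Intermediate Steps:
t(q, A) = A + q*A² (t(q, A) = q*A² + A = A + q*A²)
o = 3 (o = 5/2 + (12 - 13)²/2 = 5/2 + (½)*(-1)² = 5/2 + (½)*1 = 5/2 + ½ = 3)
t(-15, l(5, -8)) - o = 1*(1 + 1*(-15)) - 1*3 = 1*(1 - 15) - 3 = 1*(-14) - 3 = -14 - 3 = -17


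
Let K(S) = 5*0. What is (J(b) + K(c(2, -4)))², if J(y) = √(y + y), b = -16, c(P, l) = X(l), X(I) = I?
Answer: -32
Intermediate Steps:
c(P, l) = l
J(y) = √2*√y (J(y) = √(2*y) = √2*√y)
K(S) = 0
(J(b) + K(c(2, -4)))² = (√2*√(-16) + 0)² = (√2*(4*I) + 0)² = (4*I*√2 + 0)² = (4*I*√2)² = -32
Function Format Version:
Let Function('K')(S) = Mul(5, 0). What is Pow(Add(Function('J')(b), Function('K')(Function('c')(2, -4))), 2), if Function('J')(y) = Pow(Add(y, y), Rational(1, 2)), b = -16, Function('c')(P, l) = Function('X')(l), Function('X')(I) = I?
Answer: -32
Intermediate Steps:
Function('c')(P, l) = l
Function('J')(y) = Mul(Pow(2, Rational(1, 2)), Pow(y, Rational(1, 2))) (Function('J')(y) = Pow(Mul(2, y), Rational(1, 2)) = Mul(Pow(2, Rational(1, 2)), Pow(y, Rational(1, 2))))
Function('K')(S) = 0
Pow(Add(Function('J')(b), Function('K')(Function('c')(2, -4))), 2) = Pow(Add(Mul(Pow(2, Rational(1, 2)), Pow(-16, Rational(1, 2))), 0), 2) = Pow(Add(Mul(Pow(2, Rational(1, 2)), Mul(4, I)), 0), 2) = Pow(Add(Mul(4, I, Pow(2, Rational(1, 2))), 0), 2) = Pow(Mul(4, I, Pow(2, Rational(1, 2))), 2) = -32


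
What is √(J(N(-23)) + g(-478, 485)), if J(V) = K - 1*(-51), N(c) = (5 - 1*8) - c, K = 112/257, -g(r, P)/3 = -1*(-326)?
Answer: I*√61198639/257 ≈ 30.44*I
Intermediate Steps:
g(r, P) = -978 (g(r, P) = -(-3)*(-326) = -3*326 = -978)
K = 112/257 (K = 112*(1/257) = 112/257 ≈ 0.43580)
N(c) = -3 - c (N(c) = (5 - 8) - c = -3 - c)
J(V) = 13219/257 (J(V) = 112/257 - 1*(-51) = 112/257 + 51 = 13219/257)
√(J(N(-23)) + g(-478, 485)) = √(13219/257 - 978) = √(-238127/257) = I*√61198639/257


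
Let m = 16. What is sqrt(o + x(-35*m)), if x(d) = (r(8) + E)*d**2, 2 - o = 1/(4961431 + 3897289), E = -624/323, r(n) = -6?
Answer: I*sqrt(1272856134513995096698230)/715341640 ≈ 1577.2*I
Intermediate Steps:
E = -624/323 (E = -624*1/323 = -624/323 ≈ -1.9319)
o = 17717439/8858720 (o = 2 - 1/(4961431 + 3897289) = 2 - 1/8858720 = 17717439/8858720 ≈ 2.0000)
x(d) = -2562*d**2/323 (x(d) = (-6 - 624/323)*d**2 = -2562*d**2/323)
sqrt(o + x(-35*m)) = sqrt(17717439/8858720 - 2562*(-35*16)**2/323) = sqrt(17717439/8858720 - 2562/323*(-560)**2) = sqrt(17717439/8858720 - 2562/323*313600) = sqrt(17717439/8858720 - 803443200/323) = sqrt(-7117472621971203/2861366560) = I*sqrt(1272856134513995096698230)/715341640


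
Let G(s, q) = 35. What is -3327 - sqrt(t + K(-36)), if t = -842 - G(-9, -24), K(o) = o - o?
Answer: -3327 - I*sqrt(877) ≈ -3327.0 - 29.614*I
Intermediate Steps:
K(o) = 0
t = -877 (t = -842 - 1*35 = -842 - 35 = -877)
-3327 - sqrt(t + K(-36)) = -3327 - sqrt(-877 + 0) = -3327 - sqrt(-877) = -3327 - I*sqrt(877)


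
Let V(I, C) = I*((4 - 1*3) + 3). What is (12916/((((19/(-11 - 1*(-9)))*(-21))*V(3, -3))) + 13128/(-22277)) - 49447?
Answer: -1318404239693/26665569 ≈ -49442.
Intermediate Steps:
V(I, C) = 4*I (V(I, C) = I*((4 - 3) + 3) = I*(1 + 3) = I*4 = 4*I)
(12916/((((19/(-11 - 1*(-9)))*(-21))*V(3, -3))) + 13128/(-22277)) - 49447 = (12916/((((19/(-11 - 1*(-9)))*(-21))*(4*3))) + 13128/(-22277)) - 49447 = (12916/((((19/(-11 + 9))*(-21))*12)) + 13128*(-1/22277)) - 49447 = (12916/((((19/(-2))*(-21))*12)) - 13128/22277) - 49447 = (12916/((((19*(-½))*(-21))*12)) - 13128/22277) - 49447 = (12916/((-19/2*(-21)*12)) - 13128/22277) - 49447 = (12916/(((399/2)*12)) - 13128/22277) - 49447 = (12916/2394 - 13128/22277) - 49447 = (12916*(1/2394) - 13128/22277) - 49447 = (6458/1197 - 13128/22277) - 49447 = 128150650/26665569 - 49447 = -1318404239693/26665569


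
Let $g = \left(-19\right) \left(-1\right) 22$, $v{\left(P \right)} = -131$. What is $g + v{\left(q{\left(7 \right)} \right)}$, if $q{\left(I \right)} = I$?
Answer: $287$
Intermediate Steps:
$g = 418$ ($g = 19 \cdot 22 = 418$)
$g + v{\left(q{\left(7 \right)} \right)} = 418 - 131 = 287$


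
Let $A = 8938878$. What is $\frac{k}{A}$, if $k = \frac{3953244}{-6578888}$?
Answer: $- \frac{329437}{4900656433972} \approx -6.7223 \cdot 10^{-8}$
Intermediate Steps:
$k = - \frac{988311}{1644722}$ ($k = 3953244 \left(- \frac{1}{6578888}\right) = - \frac{988311}{1644722} \approx -0.6009$)
$\frac{k}{A} = - \frac{988311}{1644722 \cdot 8938878} = \left(- \frac{988311}{1644722}\right) \frac{1}{8938878} = - \frac{329437}{4900656433972}$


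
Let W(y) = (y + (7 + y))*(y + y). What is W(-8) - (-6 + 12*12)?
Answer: 6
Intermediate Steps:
W(y) = 2*y*(7 + 2*y) (W(y) = (7 + 2*y)*(2*y) = 2*y*(7 + 2*y))
W(-8) - (-6 + 12*12) = 2*(-8)*(7 + 2*(-8)) - (-6 + 12*12) = 2*(-8)*(7 - 16) - (-6 + 144) = 2*(-8)*(-9) - 1*138 = 144 - 138 = 6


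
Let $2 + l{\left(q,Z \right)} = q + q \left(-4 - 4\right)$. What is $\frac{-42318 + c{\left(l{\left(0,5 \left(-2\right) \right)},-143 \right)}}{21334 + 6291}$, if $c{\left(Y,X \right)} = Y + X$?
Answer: $- \frac{42463}{27625} \approx -1.5371$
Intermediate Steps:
$l{\left(q,Z \right)} = -2 - 7 q$ ($l{\left(q,Z \right)} = -2 + \left(q + q \left(-4 - 4\right)\right) = -2 + \left(q + q \left(-8\right)\right) = -2 + \left(q - 8 q\right) = -2 - 7 q$)
$c{\left(Y,X \right)} = X + Y$
$\frac{-42318 + c{\left(l{\left(0,5 \left(-2\right) \right)},-143 \right)}}{21334 + 6291} = \frac{-42318 - 145}{21334 + 6291} = \frac{-42318 + \left(-143 + \left(-2 + 0\right)\right)}{27625} = \left(-42318 - 145\right) \frac{1}{27625} = \left(-42463\right) \frac{1}{27625} = - \frac{42463}{27625}$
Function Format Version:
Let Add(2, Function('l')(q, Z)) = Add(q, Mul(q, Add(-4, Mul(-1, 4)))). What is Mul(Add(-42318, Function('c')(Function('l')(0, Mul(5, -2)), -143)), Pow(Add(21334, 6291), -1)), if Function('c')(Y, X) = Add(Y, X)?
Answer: Rational(-42463, 27625) ≈ -1.5371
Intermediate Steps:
Function('l')(q, Z) = Add(-2, Mul(-7, q)) (Function('l')(q, Z) = Add(-2, Add(q, Mul(q, Add(-4, Mul(-1, 4))))) = Add(-2, Add(q, Mul(q, Add(-4, -4)))) = Add(-2, Add(q, Mul(q, -8))) = Add(-2, Add(q, Mul(-8, q))) = Add(-2, Mul(-7, q)))
Function('c')(Y, X) = Add(X, Y)
Mul(Add(-42318, Function('c')(Function('l')(0, Mul(5, -2)), -143)), Pow(Add(21334, 6291), -1)) = Mul(Add(-42318, Add(-143, Add(-2, Mul(-7, 0)))), Pow(Add(21334, 6291), -1)) = Mul(Add(-42318, Add(-143, Add(-2, 0))), Pow(27625, -1)) = Mul(Add(-42318, Add(-143, -2)), Rational(1, 27625)) = Mul(Add(-42318, -145), Rational(1, 27625)) = Mul(-42463, Rational(1, 27625)) = Rational(-42463, 27625)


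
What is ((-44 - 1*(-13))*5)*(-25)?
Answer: 3875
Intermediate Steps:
((-44 - 1*(-13))*5)*(-25) = ((-44 + 13)*5)*(-25) = -31*5*(-25) = -155*(-25) = 3875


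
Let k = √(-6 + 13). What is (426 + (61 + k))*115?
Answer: 56005 + 115*√7 ≈ 56309.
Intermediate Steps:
k = √7 ≈ 2.6458
(426 + (61 + k))*115 = (426 + (61 + √7))*115 = (487 + √7)*115 = 56005 + 115*√7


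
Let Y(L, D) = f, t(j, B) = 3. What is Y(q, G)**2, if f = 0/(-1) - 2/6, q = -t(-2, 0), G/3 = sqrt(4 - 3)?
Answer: 1/9 ≈ 0.11111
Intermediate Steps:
G = 3 (G = 3*sqrt(4 - 3) = 3*sqrt(1) = 3*1 = 3)
q = -3 (q = -1*3 = -3)
f = -1/3 (f = 0*(-1) - 2*1/6 = 0 - 1/3 = -1/3 ≈ -0.33333)
Y(L, D) = -1/3
Y(q, G)**2 = (-1/3)**2 = 1/9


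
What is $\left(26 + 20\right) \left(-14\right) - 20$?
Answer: $-664$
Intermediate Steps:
$\left(26 + 20\right) \left(-14\right) - 20 = 46 \left(-14\right) - 20 = -644 - 20 = -664$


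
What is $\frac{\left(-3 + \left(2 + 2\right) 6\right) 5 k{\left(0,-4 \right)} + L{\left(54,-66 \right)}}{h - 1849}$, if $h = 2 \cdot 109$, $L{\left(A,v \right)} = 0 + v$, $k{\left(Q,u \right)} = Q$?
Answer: $\frac{66}{1631} \approx 0.040466$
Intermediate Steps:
$L{\left(A,v \right)} = v$
$h = 218$
$\frac{\left(-3 + \left(2 + 2\right) 6\right) 5 k{\left(0,-4 \right)} + L{\left(54,-66 \right)}}{h - 1849} = \frac{\left(-3 + \left(2 + 2\right) 6\right) 5 \cdot 0 - 66}{218 - 1849} = \frac{\left(-3 + 4 \cdot 6\right) 5 \cdot 0 - 66}{-1631} = \left(\left(-3 + 24\right) 5 \cdot 0 - 66\right) \left(- \frac{1}{1631}\right) = \left(21 \cdot 5 \cdot 0 - 66\right) \left(- \frac{1}{1631}\right) = \left(105 \cdot 0 - 66\right) \left(- \frac{1}{1631}\right) = \left(0 - 66\right) \left(- \frac{1}{1631}\right) = \left(-66\right) \left(- \frac{1}{1631}\right) = \frac{66}{1631}$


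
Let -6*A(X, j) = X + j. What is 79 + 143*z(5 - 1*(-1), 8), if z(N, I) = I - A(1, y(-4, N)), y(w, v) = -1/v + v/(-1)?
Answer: 39595/36 ≈ 1099.9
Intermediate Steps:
y(w, v) = -v - 1/v (y(w, v) = -1/v + v*(-1) = -1/v - v = -v - 1/v)
A(X, j) = -X/6 - j/6 (A(X, j) = -(X + j)/6 = -X/6 - j/6)
z(N, I) = ⅙ + I - N/6 - 1/(6*N) (z(N, I) = I - (-⅙*1 - (-N - 1/N)/6) = I - (-⅙ + (N/6 + 1/(6*N))) = I - (-⅙ + N/6 + 1/(6*N)) = I + (⅙ - N/6 - 1/(6*N)) = ⅙ + I - N/6 - 1/(6*N))
79 + 143*z(5 - 1*(-1), 8) = 79 + 143*(⅙ + 8 - (5 - 1*(-1))/6 - 1/(6*(5 - 1*(-1)))) = 79 + 143*(⅙ + 8 - (5 + 1)/6 - 1/(6*(5 + 1))) = 79 + 143*(⅙ + 8 - ⅙*6 - ⅙/6) = 79 + 143*(⅙ + 8 - 1 - ⅙*⅙) = 79 + 143*(⅙ + 8 - 1 - 1/36) = 79 + 143*(257/36) = 79 + 36751/36 = 39595/36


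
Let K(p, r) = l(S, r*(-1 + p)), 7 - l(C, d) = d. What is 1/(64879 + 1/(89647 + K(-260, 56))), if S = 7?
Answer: 104270/6764933331 ≈ 1.5413e-5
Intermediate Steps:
l(C, d) = 7 - d
K(p, r) = 7 - r*(-1 + p)
1/(64879 + 1/(89647 + K(-260, 56))) = 1/(64879 + 1/(89647 + (7 - 1*56*(-1 - 260)))) = 1/(64879 + 1/(89647 + (7 - 1*56*(-261)))) = 1/(64879 + 1/(89647 + (7 + 14616))) = 1/(64879 + 1/(89647 + 14623)) = 1/(64879 + 1/104270) = 1/(6764933331/104270) = 104270/6764933331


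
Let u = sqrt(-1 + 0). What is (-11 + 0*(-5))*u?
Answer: -11*I ≈ -11.0*I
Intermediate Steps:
u = I (u = sqrt(-1) = I ≈ 1.0*I)
(-11 + 0*(-5))*u = (-11 + 0*(-5))*I = (-11 + 0)*I = -11*I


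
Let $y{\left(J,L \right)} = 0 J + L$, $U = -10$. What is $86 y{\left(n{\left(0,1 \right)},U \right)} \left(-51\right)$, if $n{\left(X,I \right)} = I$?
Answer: $43860$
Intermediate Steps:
$y{\left(J,L \right)} = L$ ($y{\left(J,L \right)} = 0 + L = L$)
$86 y{\left(n{\left(0,1 \right)},U \right)} \left(-51\right) = 86 \left(-10\right) \left(-51\right) = \left(-860\right) \left(-51\right) = 43860$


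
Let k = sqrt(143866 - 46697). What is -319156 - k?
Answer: -319156 - sqrt(97169) ≈ -3.1947e+5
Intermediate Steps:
k = sqrt(97169) ≈ 311.72
-319156 - k = -319156 - sqrt(97169)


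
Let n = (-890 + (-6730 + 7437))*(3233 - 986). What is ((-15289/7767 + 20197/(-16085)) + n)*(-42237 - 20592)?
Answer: 358632443889125679/13881355 ≈ 2.5836e+10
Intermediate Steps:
n = -411201 (n = (-890 + 707)*2247 = -183*2247 = -411201)
((-15289/7767 + 20197/(-16085)) + n)*(-42237 - 20592) = ((-15289/7767 + 20197/(-16085)) - 411201)*(-42237 - 20592) = ((-15289*1/7767 + 20197*(-1/16085)) - 411201)*(-62829) = ((-15289/7767 - 20197/16085) - 411201)*(-62829) = (-402793664/124932195 - 411201)*(-62829) = -51372646309859/124932195*(-62829) = 358632443889125679/13881355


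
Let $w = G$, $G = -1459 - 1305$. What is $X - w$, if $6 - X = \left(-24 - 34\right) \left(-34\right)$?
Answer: $798$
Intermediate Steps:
$G = -2764$
$X = -1966$ ($X = 6 - \left(-24 - 34\right) \left(-34\right) = 6 - \left(-58\right) \left(-34\right) = 6 - 1972 = -1966$)
$w = -2764$
$X - w = -1966 - -2764 = -1966 + 2764 = 798$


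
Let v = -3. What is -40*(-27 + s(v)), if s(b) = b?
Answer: 1200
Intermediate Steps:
-40*(-27 + s(v)) = -40*(-27 - 3) = -40*(-30) = 1200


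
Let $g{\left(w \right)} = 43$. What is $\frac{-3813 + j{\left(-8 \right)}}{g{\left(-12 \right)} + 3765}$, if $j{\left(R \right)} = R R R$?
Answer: $- \frac{4325}{3808} \approx -1.1358$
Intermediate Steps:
$j{\left(R \right)} = R^{3}$ ($j{\left(R \right)} = R^{2} R = R^{3}$)
$\frac{-3813 + j{\left(-8 \right)}}{g{\left(-12 \right)} + 3765} = \frac{-3813 + \left(-8\right)^{3}}{43 + 3765} = \frac{-3813 - 512}{3808} = \left(-4325\right) \frac{1}{3808} = - \frac{4325}{3808}$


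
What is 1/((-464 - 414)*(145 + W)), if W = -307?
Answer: 1/142236 ≈ 7.0306e-6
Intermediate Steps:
1/((-464 - 414)*(145 + W)) = 1/((-464 - 414)*(145 - 307)) = 1/(-878*(-162)) = 1/142236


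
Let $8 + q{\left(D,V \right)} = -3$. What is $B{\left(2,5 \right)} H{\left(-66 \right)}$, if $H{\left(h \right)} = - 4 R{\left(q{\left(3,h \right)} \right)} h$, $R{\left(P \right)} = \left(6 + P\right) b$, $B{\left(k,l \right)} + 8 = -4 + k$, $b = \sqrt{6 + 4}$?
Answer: $13200 \sqrt{10} \approx 41742.0$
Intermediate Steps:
$q{\left(D,V \right)} = -11$ ($q{\left(D,V \right)} = -8 - 3 = -11$)
$b = \sqrt{10} \approx 3.1623$
$B{\left(k,l \right)} = -12 + k$ ($B{\left(k,l \right)} = -8 + \left(-4 + k\right) = -12 + k$)
$R{\left(P \right)} = \sqrt{10} \left(6 + P\right)$ ($R{\left(P \right)} = \left(6 + P\right) \sqrt{10} = \sqrt{10} \left(6 + P\right)$)
$H{\left(h \right)} = 20 h \sqrt{10}$ ($H{\left(h \right)} = - 4 \sqrt{10} \left(6 - 11\right) h = - 4 \sqrt{10} \left(-5\right) h = - 4 \left(- 5 \sqrt{10}\right) h = 20 \sqrt{10} h = 20 h \sqrt{10}$)
$B{\left(2,5 \right)} H{\left(-66 \right)} = \left(-12 + 2\right) 20 \left(-66\right) \sqrt{10} = - 10 \left(- 1320 \sqrt{10}\right) = 13200 \sqrt{10}$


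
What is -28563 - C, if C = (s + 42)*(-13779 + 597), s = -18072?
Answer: -237700023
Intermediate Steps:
C = 237671460 (C = (-18072 + 42)*(-13779 + 597) = -18030*(-13182) = 237671460)
-28563 - C = -28563 - 1*237671460 = -28563 - 237671460 = -237700023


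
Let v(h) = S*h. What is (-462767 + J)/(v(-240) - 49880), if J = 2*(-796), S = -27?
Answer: 66337/6200 ≈ 10.700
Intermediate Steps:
J = -1592
v(h) = -27*h
(-462767 + J)/(v(-240) - 49880) = (-462767 - 1592)/(-27*(-240) - 49880) = -464359/(6480 - 49880) = -464359/(-43400) = -464359*(-1/43400) = 66337/6200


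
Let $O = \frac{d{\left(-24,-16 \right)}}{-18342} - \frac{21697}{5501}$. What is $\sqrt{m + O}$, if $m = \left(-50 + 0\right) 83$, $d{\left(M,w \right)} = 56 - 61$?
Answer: $\frac{i \sqrt{4698884690730569422}}{33633114} \approx 64.451 i$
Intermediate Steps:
$d{\left(M,w \right)} = -5$
$O = - \frac{397938869}{100899342}$ ($O = - \frac{5}{-18342} - \frac{21697}{5501} = \left(-5\right) \left(- \frac{1}{18342}\right) - \frac{21697}{5501} = \frac{5}{18342} - \frac{21697}{5501} = - \frac{397938869}{100899342} \approx -3.9439$)
$m = -4150$ ($m = \left(-50\right) 83 = -4150$)
$\sqrt{m + O} = \sqrt{-4150 - \frac{397938869}{100899342}} = \sqrt{- \frac{419130208169}{100899342}} = \frac{i \sqrt{4698884690730569422}}{33633114}$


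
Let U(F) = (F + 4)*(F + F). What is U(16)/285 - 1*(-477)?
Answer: 27317/57 ≈ 479.25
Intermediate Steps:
U(F) = 2*F*(4 + F) (U(F) = (4 + F)*(2*F) = 2*F*(4 + F))
U(16)/285 - 1*(-477) = (2*16*(4 + 16))/285 - 1*(-477) = (2*16*20)*(1/285) + 477 = 640*(1/285) + 477 = 128/57 + 477 = 27317/57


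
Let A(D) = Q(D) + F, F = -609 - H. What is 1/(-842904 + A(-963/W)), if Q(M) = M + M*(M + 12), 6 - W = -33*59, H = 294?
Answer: -47089/39734318221 ≈ -1.1851e-6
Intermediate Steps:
W = 1953 (W = 6 - (-33)*59 = 6 - 1*(-1947) = 6 + 1947 = 1953)
Q(M) = M + M*(12 + M)
F = -903 (F = -609 - 1*294 = -609 - 294 = -903)
A(D) = -903 + D*(13 + D) (A(D) = D*(13 + D) - 903 = -903 + D*(13 + D))
1/(-842904 + A(-963/W)) = 1/(-842904 + (-903 + (-963/1953)*(13 - 963/1953))) = 1/(-842904 + (-903 + (-963*1/1953)*(13 - 963*1/1953))) = 1/(-842904 + (-903 - 107*(13 - 107/217)/217)) = 1/(-842904 + (-903 - 107/217*2714/217)) = 1/(-842904 + (-903 - 290398/47089)) = 1/(-842904 - 42811765/47089) = 1/(-39734318221/47089) = -47089/39734318221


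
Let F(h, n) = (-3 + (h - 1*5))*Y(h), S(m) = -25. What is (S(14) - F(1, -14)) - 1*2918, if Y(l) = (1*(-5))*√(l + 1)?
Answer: -2943 - 35*√2 ≈ -2992.5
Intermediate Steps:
Y(l) = -5*√(1 + l)
F(h, n) = -5*√(1 + h)*(-8 + h) (F(h, n) = (-3 + (h - 1*5))*(-5*√(1 + h)) = (-3 + (h - 5))*(-5*√(1 + h)) = (-3 + (-5 + h))*(-5*√(1 + h)) = (-8 + h)*(-5*√(1 + h)) = -5*√(1 + h)*(-8 + h))
(S(14) - F(1, -14)) - 1*2918 = (-25 - 5*√(1 + 1)*(8 - 1*1)) - 1*2918 = (-25 - 5*√2*(8 - 1)) - 2918 = (-25 - 5*√2*7) - 2918 = (-25 - 35*√2) - 2918 = -2943 - 35*√2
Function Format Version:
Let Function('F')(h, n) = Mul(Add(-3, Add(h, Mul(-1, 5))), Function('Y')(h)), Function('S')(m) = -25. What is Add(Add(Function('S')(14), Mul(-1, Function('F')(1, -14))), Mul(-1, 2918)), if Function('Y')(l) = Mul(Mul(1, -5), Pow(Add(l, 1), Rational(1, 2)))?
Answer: Add(-2943, Mul(-35, Pow(2, Rational(1, 2)))) ≈ -2992.5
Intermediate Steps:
Function('Y')(l) = Mul(-5, Pow(Add(1, l), Rational(1, 2)))
Function('F')(h, n) = Mul(-5, Pow(Add(1, h), Rational(1, 2)), Add(-8, h)) (Function('F')(h, n) = Mul(Add(-3, Add(h, Mul(-1, 5))), Mul(-5, Pow(Add(1, h), Rational(1, 2)))) = Mul(Add(-3, Add(h, -5)), Mul(-5, Pow(Add(1, h), Rational(1, 2)))) = Mul(Add(-3, Add(-5, h)), Mul(-5, Pow(Add(1, h), Rational(1, 2)))) = Mul(Add(-8, h), Mul(-5, Pow(Add(1, h), Rational(1, 2)))) = Mul(-5, Pow(Add(1, h), Rational(1, 2)), Add(-8, h)))
Add(Add(Function('S')(14), Mul(-1, Function('F')(1, -14))), Mul(-1, 2918)) = Add(Add(-25, Mul(-1, Mul(5, Pow(Add(1, 1), Rational(1, 2)), Add(8, Mul(-1, 1))))), Mul(-1, 2918)) = Add(Add(-25, Mul(-1, Mul(5, Pow(2, Rational(1, 2)), Add(8, -1)))), -2918) = Add(Add(-25, Mul(-1, Mul(5, Pow(2, Rational(1, 2)), 7))), -2918) = Add(Add(-25, Mul(-1, Mul(35, Pow(2, Rational(1, 2))))), -2918) = Add(Add(-25, Mul(-35, Pow(2, Rational(1, 2)))), -2918) = Add(-2943, Mul(-35, Pow(2, Rational(1, 2))))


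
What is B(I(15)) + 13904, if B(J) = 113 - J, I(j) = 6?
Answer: 14011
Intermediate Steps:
B(I(15)) + 13904 = (113 - 1*6) + 13904 = (113 - 6) + 13904 = 107 + 13904 = 14011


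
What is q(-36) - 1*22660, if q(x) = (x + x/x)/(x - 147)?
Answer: -4146745/183 ≈ -22660.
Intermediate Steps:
q(x) = (1 + x)/(-147 + x) (q(x) = (x + 1)/(-147 + x) = (1 + x)/(-147 + x))
q(-36) - 1*22660 = (1 - 36)/(-147 - 36) - 1*22660 = -35/(-183) - 22660 = -1/183*(-35) - 22660 = 35/183 - 22660 = -4146745/183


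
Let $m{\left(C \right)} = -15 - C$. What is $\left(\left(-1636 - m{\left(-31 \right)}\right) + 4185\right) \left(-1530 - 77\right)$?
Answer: $-4070531$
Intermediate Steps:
$\left(\left(-1636 - m{\left(-31 \right)}\right) + 4185\right) \left(-1530 - 77\right) = \left(\left(-1636 - \left(-15 - -31\right)\right) + 4185\right) \left(-1530 - 77\right) = \left(\left(-1636 - \left(-15 + 31\right)\right) + 4185\right) \left(-1607\right) = \left(\left(-1636 - 16\right) + 4185\right) \left(-1607\right) = \left(-1652 + 4185\right) \left(-1607\right) = 2533 \left(-1607\right) = -4070531$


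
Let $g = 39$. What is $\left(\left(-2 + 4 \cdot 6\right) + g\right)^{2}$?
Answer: $3721$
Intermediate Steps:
$\left(\left(-2 + 4 \cdot 6\right) + g\right)^{2} = \left(\left(-2 + 4 \cdot 6\right) + 39\right)^{2} = \left(\left(-2 + 24\right) + 39\right)^{2} = \left(22 + 39\right)^{2} = 61^{2} = 3721$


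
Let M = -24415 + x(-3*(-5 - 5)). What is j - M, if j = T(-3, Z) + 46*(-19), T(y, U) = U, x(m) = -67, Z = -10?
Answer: 23598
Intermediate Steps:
j = -884 (j = -10 + 46*(-19) = -10 - 874 = -884)
M = -24482 (M = -24415 - 67 = -24482)
j - M = -884 - 1*(-24482) = -884 + 24482 = 23598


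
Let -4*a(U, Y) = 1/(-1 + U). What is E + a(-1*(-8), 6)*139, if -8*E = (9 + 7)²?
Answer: -1035/28 ≈ -36.964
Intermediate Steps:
E = -32 (E = -(9 + 7)²/8 = -⅛*16² = -⅛*256 = -32)
a(U, Y) = -1/(4*(-1 + U))
E + a(-1*(-8), 6)*139 = -32 - 1/(-4 + 4*(-1*(-8)))*139 = -32 - 1/(-4 + 4*8)*139 = -32 - 1/(-4 + 32)*139 = -32 - 1/28*139 = -32 - 139/28 = -1035/28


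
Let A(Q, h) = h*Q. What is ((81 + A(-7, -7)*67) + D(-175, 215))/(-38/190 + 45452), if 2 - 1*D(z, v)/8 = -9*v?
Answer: 94300/227259 ≈ 0.41495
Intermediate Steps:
A(Q, h) = Q*h
D(z, v) = 16 + 72*v (D(z, v) = 16 - (-72)*v = 16 + 72*v)
((81 + A(-7, -7)*67) + D(-175, 215))/(-38/190 + 45452) = ((81 - 7*(-7)*67) + (16 + 72*215))/(-38/190 + 45452) = ((81 + 49*67) + (16 + 15480))/(-38*1/190 + 45452) = ((81 + 3283) + 15496)/(-⅕ + 45452) = (3364 + 15496)/(227259/5) = 18860*(5/227259) = 94300/227259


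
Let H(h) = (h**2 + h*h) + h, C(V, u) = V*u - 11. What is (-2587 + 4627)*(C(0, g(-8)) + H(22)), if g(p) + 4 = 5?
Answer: 1997160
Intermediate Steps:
g(p) = 1 (g(p) = -4 + 5 = 1)
C(V, u) = -11 + V*u
H(h) = h + 2*h**2 (H(h) = (h**2 + h**2) + h = 2*h**2 + h = h + 2*h**2)
(-2587 + 4627)*(C(0, g(-8)) + H(22)) = (-2587 + 4627)*((-11 + 0*1) + 22*(1 + 2*22)) = 2040*((-11 + 0) + 22*(1 + 44)) = 2040*(-11 + 22*45) = 2040*(-11 + 990) = 2040*979 = 1997160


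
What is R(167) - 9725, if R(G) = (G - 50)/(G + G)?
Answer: -3248033/334 ≈ -9724.7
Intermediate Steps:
R(G) = (-50 + G)/(2*G) (R(G) = (-50 + G)/((2*G)) = (-50 + G)*(1/(2*G)) = (-50 + G)/(2*G))
R(167) - 9725 = (1/2)*(-50 + 167)/167 - 9725 = (1/2)*(1/167)*117 - 9725 = 117/334 - 9725 = -3248033/334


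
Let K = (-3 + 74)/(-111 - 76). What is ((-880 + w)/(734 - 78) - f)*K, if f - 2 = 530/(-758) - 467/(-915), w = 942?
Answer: 1260330869/1933673160 ≈ 0.65178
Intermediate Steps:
f = 628088/346785 (f = 2 + (530/(-758) - 467/(-915)) = 2 + (530*(-1/758) - 467*(-1/915)) = 2 + (-265/379 + 467/915) = 2 - 65482/346785 = 628088/346785 ≈ 1.8112)
K = -71/187 (K = 71/(-187) = 71*(-1/187) = -71/187 ≈ -0.37968)
((-880 + w)/(734 - 78) - f)*K = ((-880 + 942)/(734 - 78) - 1*628088/346785)*(-71/187) = (62/656 - 628088/346785)*(-71/187) = (62*(1/656) - 628088/346785)*(-71/187) = (31/328 - 628088/346785)*(-71/187) = -195262529/113745480*(-71/187) = 1260330869/1933673160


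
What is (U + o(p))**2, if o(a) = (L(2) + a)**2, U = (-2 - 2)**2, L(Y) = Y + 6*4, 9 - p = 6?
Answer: 734449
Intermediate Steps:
p = 3 (p = 9 - 1*6 = 9 - 6 = 3)
L(Y) = 24 + Y (L(Y) = Y + 24 = 24 + Y)
U = 16 (U = (-4)**2 = 16)
o(a) = (26 + a)**2 (o(a) = ((24 + 2) + a)**2 = (26 + a)**2)
(U + o(p))**2 = (16 + (26 + 3)**2)**2 = (16 + 29**2)**2 = (16 + 841)**2 = 857**2 = 734449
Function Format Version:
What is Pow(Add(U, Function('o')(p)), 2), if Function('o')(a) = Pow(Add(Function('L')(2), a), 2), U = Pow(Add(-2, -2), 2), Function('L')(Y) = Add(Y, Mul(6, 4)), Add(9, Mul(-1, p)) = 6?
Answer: 734449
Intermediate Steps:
p = 3 (p = Add(9, Mul(-1, 6)) = Add(9, -6) = 3)
Function('L')(Y) = Add(24, Y) (Function('L')(Y) = Add(Y, 24) = Add(24, Y))
U = 16 (U = Pow(-4, 2) = 16)
Function('o')(a) = Pow(Add(26, a), 2) (Function('o')(a) = Pow(Add(Add(24, 2), a), 2) = Pow(Add(26, a), 2))
Pow(Add(U, Function('o')(p)), 2) = Pow(Add(16, Pow(Add(26, 3), 2)), 2) = Pow(Add(16, Pow(29, 2)), 2) = Pow(Add(16, 841), 2) = Pow(857, 2) = 734449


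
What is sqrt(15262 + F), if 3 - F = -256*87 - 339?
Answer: 2*sqrt(9469) ≈ 194.62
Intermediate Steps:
F = 22614 (F = 3 - (-256*87 - 339) = 3 - (-22272 - 339) = 3 - 1*(-22611) = 3 + 22611 = 22614)
sqrt(15262 + F) = sqrt(15262 + 22614) = sqrt(37876) = 2*sqrt(9469)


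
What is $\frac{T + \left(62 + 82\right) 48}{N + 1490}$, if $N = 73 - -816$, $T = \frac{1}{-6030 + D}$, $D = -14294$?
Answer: $\frac{140479487}{48350796} \approx 2.9054$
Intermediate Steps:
$T = - \frac{1}{20324}$ ($T = \frac{1}{-6030 - 14294} = \frac{1}{-20324} = - \frac{1}{20324} \approx -4.9203 \cdot 10^{-5}$)
$N = 889$ ($N = 73 + 816 = 889$)
$\frac{T + \left(62 + 82\right) 48}{N + 1490} = \frac{- \frac{1}{20324} + \left(62 + 82\right) 48}{889 + 1490} = \frac{- \frac{1}{20324} + 144 \cdot 48}{2379} = \left(- \frac{1}{20324} + 6912\right) \frac{1}{2379} = \frac{140479487}{20324} \cdot \frac{1}{2379} = \frac{140479487}{48350796}$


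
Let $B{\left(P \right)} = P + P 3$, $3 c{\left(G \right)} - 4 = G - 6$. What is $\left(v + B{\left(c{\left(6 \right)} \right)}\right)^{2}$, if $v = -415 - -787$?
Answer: $\frac{1281424}{9} \approx 1.4238 \cdot 10^{5}$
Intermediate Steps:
$c{\left(G \right)} = - \frac{2}{3} + \frac{G}{3}$ ($c{\left(G \right)} = \frac{4}{3} + \frac{G - 6}{3} = \frac{4}{3} + \frac{-6 + G}{3} = \frac{4}{3} + \left(-2 + \frac{G}{3}\right) = - \frac{2}{3} + \frac{G}{3}$)
$B{\left(P \right)} = 4 P$ ($B{\left(P \right)} = P + 3 P = 4 P$)
$v = 372$ ($v = -415 + 787 = 372$)
$\left(v + B{\left(c{\left(6 \right)} \right)}\right)^{2} = \left(372 + 4 \left(- \frac{2}{3} + \frac{1}{3} \cdot 6\right)\right)^{2} = \left(372 + 4 \left(- \frac{2}{3} + 2\right)\right)^{2} = \left(372 + 4 \cdot \frac{4}{3}\right)^{2} = \left(372 + \frac{16}{3}\right)^{2} = \left(\frac{1132}{3}\right)^{2} = \frac{1281424}{9}$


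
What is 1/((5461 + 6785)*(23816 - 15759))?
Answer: 1/98666022 ≈ 1.0135e-8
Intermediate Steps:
1/((5461 + 6785)*(23816 - 15759)) = 1/(12246*8057) = 1/98666022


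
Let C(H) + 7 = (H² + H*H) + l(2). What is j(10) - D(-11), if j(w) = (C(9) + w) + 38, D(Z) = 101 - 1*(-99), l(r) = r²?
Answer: 7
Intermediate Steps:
C(H) = -3 + 2*H² (C(H) = -7 + ((H² + H*H) + 2²) = -7 + ((H² + H²) + 4) = -7 + (2*H² + 4) = -7 + (4 + 2*H²) = -3 + 2*H²)
D(Z) = 200 (D(Z) = 101 + 99 = 200)
j(w) = 197 + w (j(w) = ((-3 + 2*9²) + w) + 38 = ((-3 + 2*81) + w) + 38 = ((-3 + 162) + w) + 38 = (159 + w) + 38 = 197 + w)
j(10) - D(-11) = (197 + 10) - 1*200 = 207 - 200 = 7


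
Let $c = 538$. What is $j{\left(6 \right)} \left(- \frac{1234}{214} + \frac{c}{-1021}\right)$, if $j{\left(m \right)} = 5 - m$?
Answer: $\frac{687523}{109247} \approx 6.2933$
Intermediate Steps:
$j{\left(6 \right)} \left(- \frac{1234}{214} + \frac{c}{-1021}\right) = \left(5 - 6\right) \left(- \frac{1234}{214} + \frac{538}{-1021}\right) = \left(5 - 6\right) \left(\left(-1234\right) \frac{1}{214} + 538 \left(- \frac{1}{1021}\right)\right) = - (- \frac{617}{107} - \frac{538}{1021}) = \left(-1\right) \left(- \frac{687523}{109247}\right) = \frac{687523}{109247}$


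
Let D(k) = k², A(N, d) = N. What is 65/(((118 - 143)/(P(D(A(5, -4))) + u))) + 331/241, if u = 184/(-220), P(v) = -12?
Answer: 2302923/66275 ≈ 34.748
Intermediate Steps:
u = -46/55 (u = 184*(-1/220) = -46/55 ≈ -0.83636)
65/(((118 - 143)/(P(D(A(5, -4))) + u))) + 331/241 = 65/(((118 - 143)/(-12 - 46/55))) + 331/241 = 65/((-25/(-706/55))) + 331*(1/241) = 65/((-25*(-55/706))) + 331/241 = 65/(1375/706) + 331/241 = 65*(706/1375) + 331/241 = 9178/275 + 331/241 = 2302923/66275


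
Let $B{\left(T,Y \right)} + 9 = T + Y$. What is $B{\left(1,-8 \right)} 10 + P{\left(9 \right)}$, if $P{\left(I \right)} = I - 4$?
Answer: $-155$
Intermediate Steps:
$B{\left(T,Y \right)} = -9 + T + Y$ ($B{\left(T,Y \right)} = -9 + \left(T + Y\right) = -9 + T + Y$)
$P{\left(I \right)} = -4 + I$ ($P{\left(I \right)} = I - 4 = -4 + I$)
$B{\left(1,-8 \right)} 10 + P{\left(9 \right)} = \left(-9 + 1 - 8\right) 10 + \left(-4 + 9\right) = \left(-16\right) 10 + 5 = -160 + 5 = -155$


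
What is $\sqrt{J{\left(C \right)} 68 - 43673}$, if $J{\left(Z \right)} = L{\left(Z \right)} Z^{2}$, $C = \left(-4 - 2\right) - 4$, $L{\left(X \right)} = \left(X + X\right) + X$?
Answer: $17 i \sqrt{857} \approx 497.67 i$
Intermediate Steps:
$L{\left(X \right)} = 3 X$ ($L{\left(X \right)} = 2 X + X = 3 X$)
$C = -10$ ($C = -6 - 4 = -10$)
$J{\left(Z \right)} = 3 Z^{3}$ ($J{\left(Z \right)} = 3 Z Z^{2} = 3 Z^{3}$)
$\sqrt{J{\left(C \right)} 68 - 43673} = \sqrt{3 \left(-10\right)^{3} \cdot 68 - 43673} = \sqrt{3 \left(-1000\right) 68 - 43673} = \sqrt{\left(-3000\right) 68 - 43673} = \sqrt{-204000 - 43673} = \sqrt{-247673} = 17 i \sqrt{857}$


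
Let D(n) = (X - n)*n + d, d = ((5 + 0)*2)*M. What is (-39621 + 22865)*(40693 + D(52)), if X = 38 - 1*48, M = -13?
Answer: -625652284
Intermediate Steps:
d = -130 (d = ((5 + 0)*2)*(-13) = (5*2)*(-13) = 10*(-13) = -130)
X = -10 (X = 38 - 48 = -10)
D(n) = -130 + n*(-10 - n) (D(n) = (-10 - n)*n - 130 = n*(-10 - n) - 130 = -130 + n*(-10 - n))
(-39621 + 22865)*(40693 + D(52)) = (-39621 + 22865)*(40693 + (-130 - 1*52² - 10*52)) = -16756*(40693 + (-130 - 1*2704 - 520)) = -16756*(40693 + (-130 - 2704 - 520)) = -16756*(40693 - 3354) = -16756*37339 = -625652284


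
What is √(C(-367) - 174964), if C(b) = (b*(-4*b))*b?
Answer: 6*√5487458 ≈ 14055.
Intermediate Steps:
C(b) = -4*b³ (C(b) = (-4*b²)*b = -4*b³)
√(C(-367) - 174964) = √(-4*(-367)³ - 174964) = √(-4*(-49430863) - 174964) = √(197723452 - 174964) = √197548488 = 6*√5487458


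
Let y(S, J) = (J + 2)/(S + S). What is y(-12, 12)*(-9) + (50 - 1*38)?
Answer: 69/4 ≈ 17.250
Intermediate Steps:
y(S, J) = (2 + J)/(2*S) (y(S, J) = (2 + J)/((2*S)) = (2 + J)*(1/(2*S)) = (2 + J)/(2*S))
y(-12, 12)*(-9) + (50 - 1*38) = ((1/2)*(2 + 12)/(-12))*(-9) + (50 - 1*38) = ((1/2)*(-1/12)*14)*(-9) + (50 - 38) = -7/12*(-9) + 12 = 21/4 + 12 = 69/4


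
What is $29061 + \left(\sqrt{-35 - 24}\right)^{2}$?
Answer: $29002$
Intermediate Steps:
$29061 + \left(\sqrt{-35 - 24}\right)^{2} = 29061 + \left(\sqrt{-59}\right)^{2} = 29061 + \left(i \sqrt{59}\right)^{2} = 29061 - 59 = 29002$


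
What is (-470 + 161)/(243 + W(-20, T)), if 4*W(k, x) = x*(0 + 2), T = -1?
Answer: -618/485 ≈ -1.2742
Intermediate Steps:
W(k, x) = x/2 (W(k, x) = (x*(0 + 2))/4 = (x*2)/4 = (2*x)/4 = x/2)
(-470 + 161)/(243 + W(-20, T)) = (-470 + 161)/(243 + (½)*(-1)) = -309/(243 - ½) = -309/485/2 = -309*2/485 = -618/485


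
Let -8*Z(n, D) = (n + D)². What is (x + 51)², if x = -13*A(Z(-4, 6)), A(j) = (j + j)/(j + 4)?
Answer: 146689/49 ≈ 2993.7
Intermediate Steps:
Z(n, D) = -(D + n)²/8 (Z(n, D) = -(n + D)²/8 = -(D + n)²/8)
A(j) = 2*j/(4 + j) (A(j) = (2*j)/(4 + j) = 2*j/(4 + j))
x = 26/7 (x = -26*(-(6 - 4)²/8)/(4 - (6 - 4)²/8) = -26*(-⅛*2²)/(4 - ⅛*2²) = -26*(-⅛*4)/(4 - ⅛*4) = -26*(-1)/(2*(4 - ½)) = -26*(-1)/(2*7/2) = -26*(-1)*2/(2*7) = -13*(-2/7) = 26/7 ≈ 3.7143)
(x + 51)² = (26/7 + 51)² = (383/7)² = 146689/49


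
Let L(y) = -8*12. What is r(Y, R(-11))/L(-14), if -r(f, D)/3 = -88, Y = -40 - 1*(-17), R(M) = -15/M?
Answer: -11/4 ≈ -2.7500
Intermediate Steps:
Y = -23 (Y = -40 + 17 = -23)
r(f, D) = 264 (r(f, D) = -3*(-88) = 264)
L(y) = -96
r(Y, R(-11))/L(-14) = 264/(-96) = 264*(-1/96) = -11/4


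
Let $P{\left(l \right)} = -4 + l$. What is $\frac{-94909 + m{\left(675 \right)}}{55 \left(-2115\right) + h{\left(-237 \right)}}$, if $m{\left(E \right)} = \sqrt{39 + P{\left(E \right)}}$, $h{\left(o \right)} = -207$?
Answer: $\frac{94909}{116532} - \frac{\sqrt{710}}{116532} \approx 0.81422$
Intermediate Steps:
$m{\left(E \right)} = \sqrt{35 + E}$ ($m{\left(E \right)} = \sqrt{39 + \left(-4 + E\right)} = \sqrt{35 + E}$)
$\frac{-94909 + m{\left(675 \right)}}{55 \left(-2115\right) + h{\left(-237 \right)}} = \frac{-94909 + \sqrt{35 + 675}}{55 \left(-2115\right) - 207} = \frac{-94909 + \sqrt{710}}{-116325 - 207} = \frac{-94909 + \sqrt{710}}{-116532} = \left(-94909 + \sqrt{710}\right) \left(- \frac{1}{116532}\right) = \frac{94909}{116532} - \frac{\sqrt{710}}{116532}$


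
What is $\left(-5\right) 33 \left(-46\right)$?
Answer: $7590$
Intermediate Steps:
$\left(-5\right) 33 \left(-46\right) = \left(-165\right) \left(-46\right) = 7590$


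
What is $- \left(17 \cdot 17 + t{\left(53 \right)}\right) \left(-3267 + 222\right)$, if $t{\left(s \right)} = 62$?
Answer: $1068795$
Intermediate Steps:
$- \left(17 \cdot 17 + t{\left(53 \right)}\right) \left(-3267 + 222\right) = - \left(17 \cdot 17 + 62\right) \left(-3267 + 222\right) = - \left(289 + 62\right) \left(-3045\right) = - 351 \left(-3045\right) = \left(-1\right) \left(-1068795\right) = 1068795$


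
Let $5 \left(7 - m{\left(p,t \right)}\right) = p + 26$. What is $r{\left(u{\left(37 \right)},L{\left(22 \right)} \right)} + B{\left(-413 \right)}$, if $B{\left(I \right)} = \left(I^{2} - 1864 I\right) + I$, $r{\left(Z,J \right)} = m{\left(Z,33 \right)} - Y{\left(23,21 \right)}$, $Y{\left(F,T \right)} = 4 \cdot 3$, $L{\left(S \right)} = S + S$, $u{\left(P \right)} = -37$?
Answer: $\frac{4699926}{5} \approx 9.3999 \cdot 10^{5}$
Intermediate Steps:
$m{\left(p,t \right)} = \frac{9}{5} - \frac{p}{5}$ ($m{\left(p,t \right)} = 7 - \frac{p + 26}{5} = 7 - \frac{26 + p}{5} = 7 - \left(\frac{26}{5} + \frac{p}{5}\right) = \frac{9}{5} - \frac{p}{5}$)
$L{\left(S \right)} = 2 S$
$Y{\left(F,T \right)} = 12$
$r{\left(Z,J \right)} = - \frac{51}{5} - \frac{Z}{5}$ ($r{\left(Z,J \right)} = \left(\frac{9}{5} - \frac{Z}{5}\right) - 12 = - \frac{51}{5} - \frac{Z}{5}$)
$B{\left(I \right)} = I^{2} - 1863 I$
$r{\left(u{\left(37 \right)},L{\left(22 \right)} \right)} + B{\left(-413 \right)} = \left(- \frac{51}{5} - - \frac{37}{5}\right) - 413 \left(-1863 - 413\right) = \left(- \frac{51}{5} + \frac{37}{5}\right) - -939988 = - \frac{14}{5} + 939988 = \frac{4699926}{5}$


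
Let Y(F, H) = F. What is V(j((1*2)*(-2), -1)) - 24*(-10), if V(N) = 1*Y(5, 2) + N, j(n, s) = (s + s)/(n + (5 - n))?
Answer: 1223/5 ≈ 244.60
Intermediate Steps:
j(n, s) = 2*s/5 (j(n, s) = (2*s)/5 = (2*s)*(1/5) = 2*s/5)
V(N) = 5 + N (V(N) = 1*5 + N = 5 + N)
V(j((1*2)*(-2), -1)) - 24*(-10) = (5 + (2/5)*(-1)) - 24*(-10) = (5 - 2/5) + 240 = 23/5 + 240 = 1223/5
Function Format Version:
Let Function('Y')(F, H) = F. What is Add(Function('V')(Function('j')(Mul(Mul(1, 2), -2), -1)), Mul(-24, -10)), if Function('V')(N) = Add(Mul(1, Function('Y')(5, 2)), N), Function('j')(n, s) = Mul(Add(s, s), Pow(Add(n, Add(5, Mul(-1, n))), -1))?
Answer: Rational(1223, 5) ≈ 244.60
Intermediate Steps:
Function('j')(n, s) = Mul(Rational(2, 5), s) (Function('j')(n, s) = Mul(Mul(2, s), Pow(5, -1)) = Mul(Mul(2, s), Rational(1, 5)) = Mul(Rational(2, 5), s))
Function('V')(N) = Add(5, N) (Function('V')(N) = Add(Mul(1, 5), N) = Add(5, N))
Add(Function('V')(Function('j')(Mul(Mul(1, 2), -2), -1)), Mul(-24, -10)) = Add(Add(5, Mul(Rational(2, 5), -1)), Mul(-24, -10)) = Add(Add(5, Rational(-2, 5)), 240) = Add(Rational(23, 5), 240) = Rational(1223, 5)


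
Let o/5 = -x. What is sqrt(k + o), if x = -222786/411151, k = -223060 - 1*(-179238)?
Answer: 2*I*sqrt(1851859585508998)/411151 ≈ 209.33*I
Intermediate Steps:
k = -43822 (k = -223060 + 179238 = -43822)
x = -222786/411151 (x = -222786*1/411151 = -222786/411151 ≈ -0.54186)
o = 1113930/411151 (o = 5*(-1*(-222786/411151)) = 5*(222786/411151) = 1113930/411151 ≈ 2.7093)
sqrt(k + o) = sqrt(-43822 + 1113930/411151) = sqrt(-18016345192/411151) = 2*I*sqrt(1851859585508998)/411151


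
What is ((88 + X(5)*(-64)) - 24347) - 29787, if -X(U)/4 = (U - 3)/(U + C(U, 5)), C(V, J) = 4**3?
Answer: -3728662/69 ≈ -54039.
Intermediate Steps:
C(V, J) = 64
X(U) = -4*(-3 + U)/(64 + U) (X(U) = -4*(U - 3)/(U + 64) = -4*(-3 + U)/(64 + U))
((88 + X(5)*(-64)) - 24347) - 29787 = ((88 + (4*(3 - 1*5)/(64 + 5))*(-64)) - 24347) - 29787 = ((88 + (4*(3 - 5)/69)*(-64)) - 24347) - 29787 = ((88 + (4*(1/69)*(-2))*(-64)) - 24347) - 29787 = ((88 - 8/69*(-64)) - 24347) - 29787 = ((88 + 512/69) - 24347) - 29787 = (6584/69 - 24347) - 29787 = -1673359/69 - 29787 = -3728662/69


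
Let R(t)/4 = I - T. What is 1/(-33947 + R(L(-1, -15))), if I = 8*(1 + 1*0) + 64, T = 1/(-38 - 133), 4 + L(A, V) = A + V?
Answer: -171/5755685 ≈ -2.9710e-5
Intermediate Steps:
L(A, V) = -4 + A + V (L(A, V) = -4 + (A + V) = -4 + A + V)
T = -1/171 (T = 1/(-171) = -1/171 ≈ -0.0058480)
I = 72 (I = 8*(1 + 0) + 64 = 8*1 + 64 = 8 + 64 = 72)
R(t) = 49252/171 (R(t) = 4*(72 - 1*(-1/171)) = 4*(72 + 1/171) = 4*(12313/171) = 49252/171)
1/(-33947 + R(L(-1, -15))) = 1/(-33947 + 49252/171) = 1/(-5755685/171) = -171/5755685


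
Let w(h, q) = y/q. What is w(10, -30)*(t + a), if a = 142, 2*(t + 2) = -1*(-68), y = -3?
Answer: 87/5 ≈ 17.400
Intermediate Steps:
w(h, q) = -3/q
t = 32 (t = -2 + (-1*(-68))/2 = -2 + (1/2)*68 = -2 + 34 = 32)
w(10, -30)*(t + a) = (-3/(-30))*(32 + 142) = -3*(-1/30)*174 = (1/10)*174 = 87/5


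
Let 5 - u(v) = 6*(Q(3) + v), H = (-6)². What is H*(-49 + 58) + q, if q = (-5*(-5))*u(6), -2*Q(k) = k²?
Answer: 224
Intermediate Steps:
Q(k) = -k²/2
H = 36
u(v) = 32 - 6*v (u(v) = 5 - 6*(-½*3² + v) = 5 - 6*(-½*9 + v) = 5 - 6*(-9/2 + v) = 5 - (-27 + 6*v) = 5 + (27 - 6*v) = 32 - 6*v)
q = -100 (q = (-5*(-5))*(32 - 6*6) = 25*(32 - 36) = 25*(-4) = -100)
H*(-49 + 58) + q = 36*(-49 + 58) - 100 = 36*9 - 100 = 324 - 100 = 224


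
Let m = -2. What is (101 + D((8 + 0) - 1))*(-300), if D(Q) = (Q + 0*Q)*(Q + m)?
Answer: -40800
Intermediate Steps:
D(Q) = Q*(-2 + Q) (D(Q) = (Q + 0*Q)*(Q - 2) = (Q + 0)*(-2 + Q) = Q*(-2 + Q))
(101 + D((8 + 0) - 1))*(-300) = (101 + ((8 + 0) - 1)*(-2 + ((8 + 0) - 1)))*(-300) = (101 + (8 - 1)*(-2 + (8 - 1)))*(-300) = (101 + 7*(-2 + 7))*(-300) = (101 + 7*5)*(-300) = (101 + 35)*(-300) = 136*(-300) = -40800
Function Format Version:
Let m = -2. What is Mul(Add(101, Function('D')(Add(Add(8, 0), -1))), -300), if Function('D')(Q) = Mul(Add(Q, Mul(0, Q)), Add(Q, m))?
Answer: -40800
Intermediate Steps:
Function('D')(Q) = Mul(Q, Add(-2, Q)) (Function('D')(Q) = Mul(Add(Q, Mul(0, Q)), Add(Q, -2)) = Mul(Add(Q, 0), Add(-2, Q)) = Mul(Q, Add(-2, Q)))
Mul(Add(101, Function('D')(Add(Add(8, 0), -1))), -300) = Mul(Add(101, Mul(Add(Add(8, 0), -1), Add(-2, Add(Add(8, 0), -1)))), -300) = Mul(Add(101, Mul(Add(8, -1), Add(-2, Add(8, -1)))), -300) = Mul(Add(101, Mul(7, Add(-2, 7))), -300) = Mul(Add(101, Mul(7, 5)), -300) = Mul(Add(101, 35), -300) = Mul(136, -300) = -40800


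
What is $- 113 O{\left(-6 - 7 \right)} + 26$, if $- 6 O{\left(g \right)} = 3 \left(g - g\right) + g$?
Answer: $- \frac{1313}{6} \approx -218.83$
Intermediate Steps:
$O{\left(g \right)} = - \frac{g}{6}$ ($O{\left(g \right)} = - \frac{3 \left(g - g\right) + g}{6} = - \frac{3 \cdot 0 + g}{6} = - \frac{0 + g}{6} = - \frac{g}{6}$)
$- 113 O{\left(-6 - 7 \right)} + 26 = - 113 \left(- \frac{-6 - 7}{6}\right) + 26 = - 113 \left(\left(- \frac{1}{6}\right) \left(-13\right)\right) + 26 = \left(-113\right) \frac{13}{6} + 26 = - \frac{1469}{6} + 26 = - \frac{1313}{6}$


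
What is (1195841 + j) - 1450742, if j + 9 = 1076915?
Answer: 822005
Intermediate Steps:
j = 1076906 (j = -9 + 1076915 = 1076906)
(1195841 + j) - 1450742 = (1195841 + 1076906) - 1450742 = 2272747 - 1450742 = 822005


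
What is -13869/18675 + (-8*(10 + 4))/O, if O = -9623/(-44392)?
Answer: -10331529843/19967725 ≈ -517.41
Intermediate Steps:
O = 9623/44392 (O = -9623*(-1/44392) = 9623/44392 ≈ 0.21677)
-13869/18675 + (-8*(10 + 4))/O = -13869/18675 + (-8*(10 + 4))/(9623/44392) = -13869*1/18675 - 8*14*(44392/9623) = -1541/2075 - 112*44392/9623 = -1541/2075 - 4971904/9623 = -10331529843/19967725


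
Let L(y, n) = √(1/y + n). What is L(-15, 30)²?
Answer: 449/15 ≈ 29.933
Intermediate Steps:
L(y, n) = √(n + 1/y)
L(-15, 30)² = (√(30 + 1/(-15)))² = (√(30 - 1/15))² = (√(449/15))² = (√6735/15)² = 449/15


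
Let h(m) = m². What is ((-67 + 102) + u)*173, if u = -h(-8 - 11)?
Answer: -56398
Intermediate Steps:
u = -361 (u = -(-8 - 11)² = -1*(-19)² = -1*361 = -361)
((-67 + 102) + u)*173 = ((-67 + 102) - 361)*173 = (35 - 361)*173 = -326*173 = -56398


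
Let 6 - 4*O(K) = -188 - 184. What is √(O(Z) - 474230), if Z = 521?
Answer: I*√1896542/2 ≈ 688.58*I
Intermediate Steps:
O(K) = 189/2 (O(K) = 3/2 - (-188 - 184)/4 = 3/2 - ¼*(-372) = 3/2 + 93 = 189/2)
√(O(Z) - 474230) = √(189/2 - 474230) = √(-948271/2) = I*√1896542/2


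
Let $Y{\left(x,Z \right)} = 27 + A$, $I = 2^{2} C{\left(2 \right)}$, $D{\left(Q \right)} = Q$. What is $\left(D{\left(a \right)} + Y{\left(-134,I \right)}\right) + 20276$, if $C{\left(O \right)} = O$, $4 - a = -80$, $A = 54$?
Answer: $20441$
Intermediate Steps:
$a = 84$ ($a = 4 - -80 = 4 + 80 = 84$)
$I = 8$ ($I = 2^{2} \cdot 2 = 4 \cdot 2 = 8$)
$Y{\left(x,Z \right)} = 81$ ($Y{\left(x,Z \right)} = 27 + 54 = 81$)
$\left(D{\left(a \right)} + Y{\left(-134,I \right)}\right) + 20276 = \left(84 + 81\right) + 20276 = 165 + 20276 = 20441$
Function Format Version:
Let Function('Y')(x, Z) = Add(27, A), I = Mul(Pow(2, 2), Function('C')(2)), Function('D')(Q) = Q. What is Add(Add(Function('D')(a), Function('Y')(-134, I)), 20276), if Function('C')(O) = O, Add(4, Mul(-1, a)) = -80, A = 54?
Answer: 20441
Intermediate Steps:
a = 84 (a = Add(4, Mul(-1, -80)) = Add(4, 80) = 84)
I = 8 (I = Mul(Pow(2, 2), 2) = Mul(4, 2) = 8)
Function('Y')(x, Z) = 81 (Function('Y')(x, Z) = Add(27, 54) = 81)
Add(Add(Function('D')(a), Function('Y')(-134, I)), 20276) = Add(Add(84, 81), 20276) = Add(165, 20276) = 20441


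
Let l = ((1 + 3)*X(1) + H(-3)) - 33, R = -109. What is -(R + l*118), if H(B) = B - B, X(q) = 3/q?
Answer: 2587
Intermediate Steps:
H(B) = 0
l = -21 (l = ((1 + 3)*(3/1) + 0) - 33 = (4*(3*1) + 0) - 33 = (4*3 + 0) - 33 = (12 + 0) - 33 = 12 - 33 = -21)
-(R + l*118) = -(-109 - 21*118) = -(-109 - 2478) = -1*(-2587) = 2587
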